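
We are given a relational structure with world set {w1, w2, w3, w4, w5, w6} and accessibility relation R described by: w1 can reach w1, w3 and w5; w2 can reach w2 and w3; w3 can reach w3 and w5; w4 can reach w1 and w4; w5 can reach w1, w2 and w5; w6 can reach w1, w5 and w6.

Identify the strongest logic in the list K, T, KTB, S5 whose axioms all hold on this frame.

Reflexive (axiom T): yes — every world is R-related to itself.
Symmetric (axiom B): no — w1 R w3 but not w3 R w1.
Euclidean (axiom 5): no — w1 R w5 and w1 R w3, but not w5 R w3.
So F validates K, T; KTB would additionally require R to be symmetric. The strongest is T.

T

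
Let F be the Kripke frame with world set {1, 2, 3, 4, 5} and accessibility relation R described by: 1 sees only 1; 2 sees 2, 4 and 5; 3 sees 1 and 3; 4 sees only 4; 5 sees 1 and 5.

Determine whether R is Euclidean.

Euclidean: no — 2 R 4 and 2 R 5, but not 4 R 5.

No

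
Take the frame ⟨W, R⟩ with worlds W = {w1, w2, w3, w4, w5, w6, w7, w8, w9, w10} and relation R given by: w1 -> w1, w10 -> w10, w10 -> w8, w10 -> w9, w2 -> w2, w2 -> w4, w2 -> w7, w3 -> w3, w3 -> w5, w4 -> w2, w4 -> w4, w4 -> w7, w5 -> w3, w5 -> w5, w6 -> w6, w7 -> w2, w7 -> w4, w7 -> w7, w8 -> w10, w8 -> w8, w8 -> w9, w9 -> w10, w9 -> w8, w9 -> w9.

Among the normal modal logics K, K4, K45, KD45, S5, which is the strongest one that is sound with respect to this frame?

Transitive (axiom 4): yes — every two-step R-path is closed by a direct edge.
Euclidean (axiom 5): yes — any two successors of a common world are R-related.
Serial (axiom D): yes — every world has a successor (e.g. w1 R w1).
Reflexive (axiom T): yes — every world is R-related to itself.
So F validates K, K4, K45, KD45, S5. The strongest is S5.

S5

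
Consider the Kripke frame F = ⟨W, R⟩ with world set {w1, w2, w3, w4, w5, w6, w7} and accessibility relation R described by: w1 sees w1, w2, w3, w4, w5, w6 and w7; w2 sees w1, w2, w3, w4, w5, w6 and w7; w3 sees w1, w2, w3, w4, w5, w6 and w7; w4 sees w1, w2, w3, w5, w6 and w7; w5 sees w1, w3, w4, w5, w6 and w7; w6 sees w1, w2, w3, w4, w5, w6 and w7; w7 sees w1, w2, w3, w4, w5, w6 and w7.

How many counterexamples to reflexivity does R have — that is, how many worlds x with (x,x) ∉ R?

Enumerating: w4.

1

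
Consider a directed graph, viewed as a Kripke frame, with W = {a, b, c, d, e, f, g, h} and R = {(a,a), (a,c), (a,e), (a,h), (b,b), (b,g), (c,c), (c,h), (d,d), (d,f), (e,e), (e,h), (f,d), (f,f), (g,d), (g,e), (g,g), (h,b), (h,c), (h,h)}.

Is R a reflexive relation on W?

Reflexive: yes — every world is R-related to itself.

Yes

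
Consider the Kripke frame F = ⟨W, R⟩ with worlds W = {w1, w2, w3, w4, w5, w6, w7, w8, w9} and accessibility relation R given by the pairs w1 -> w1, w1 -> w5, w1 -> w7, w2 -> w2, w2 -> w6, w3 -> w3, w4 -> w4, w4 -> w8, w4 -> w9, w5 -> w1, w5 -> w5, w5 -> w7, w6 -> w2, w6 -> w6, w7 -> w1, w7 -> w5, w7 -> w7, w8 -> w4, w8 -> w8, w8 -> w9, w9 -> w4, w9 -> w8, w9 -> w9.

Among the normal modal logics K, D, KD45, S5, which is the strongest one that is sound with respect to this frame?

Serial (axiom D): yes — every world has a successor (e.g. w1 R w1).
Euclidean (axiom 5): yes — any two successors of a common world are R-related.
Transitive (axiom 4): yes — every two-step R-path is closed by a direct edge.
Reflexive (axiom T): yes — every world is R-related to itself.
So F validates K, D, KD45, S5. The strongest is S5.

S5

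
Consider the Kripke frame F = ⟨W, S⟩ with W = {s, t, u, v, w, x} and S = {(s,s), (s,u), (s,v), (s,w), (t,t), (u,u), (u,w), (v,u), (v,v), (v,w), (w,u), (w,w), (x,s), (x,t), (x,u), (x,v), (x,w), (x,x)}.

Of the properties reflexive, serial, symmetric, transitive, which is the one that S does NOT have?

Reflexive: yes — every world is S-related to itself.
Serial: yes — every world has a successor (e.g. s S s).
Symmetric: no — s S u but not u S s.
Transitive: yes — every two-step S-path is closed by a direct edge.
Only symmetric fails.

symmetric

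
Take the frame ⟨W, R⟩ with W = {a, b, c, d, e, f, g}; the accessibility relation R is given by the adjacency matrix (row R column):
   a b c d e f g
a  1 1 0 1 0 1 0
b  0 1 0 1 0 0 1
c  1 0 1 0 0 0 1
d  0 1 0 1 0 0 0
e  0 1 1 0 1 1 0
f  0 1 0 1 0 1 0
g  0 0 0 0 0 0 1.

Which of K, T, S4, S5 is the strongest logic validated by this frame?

Reflexive (axiom T): yes — every world is R-related to itself.
Transitive (axiom 4): no — a R b and b R g, but not a R g.
Euclidean (axiom 5): no — a R b and a R f, but not b R f.
So F validates K, T; S4 would additionally require R to be transitive. The strongest is T.

T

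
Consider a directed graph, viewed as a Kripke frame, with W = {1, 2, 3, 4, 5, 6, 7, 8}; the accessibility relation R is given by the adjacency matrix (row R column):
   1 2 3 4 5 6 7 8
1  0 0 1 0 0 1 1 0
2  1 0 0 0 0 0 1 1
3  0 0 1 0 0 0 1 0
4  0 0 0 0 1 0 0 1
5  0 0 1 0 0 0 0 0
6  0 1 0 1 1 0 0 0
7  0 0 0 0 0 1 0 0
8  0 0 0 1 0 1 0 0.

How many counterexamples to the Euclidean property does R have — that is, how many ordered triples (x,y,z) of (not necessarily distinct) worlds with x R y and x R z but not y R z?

Enumerating: (1,3,6), (1,6,3), (1,6,6), (1,6,7), (1,7,3), (1,7,7), (2,1,1), (2,1,8), (2,7,1), (2,7,7), (2,7,8), (2,8,1), … and 20 more.
Total: 32.

32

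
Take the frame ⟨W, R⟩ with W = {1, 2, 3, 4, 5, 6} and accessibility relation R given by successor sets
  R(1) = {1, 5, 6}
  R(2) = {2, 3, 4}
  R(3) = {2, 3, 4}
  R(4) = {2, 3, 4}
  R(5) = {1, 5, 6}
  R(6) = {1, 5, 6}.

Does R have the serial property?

Yes

Serial: yes — every world has a successor (e.g. 1 R 1).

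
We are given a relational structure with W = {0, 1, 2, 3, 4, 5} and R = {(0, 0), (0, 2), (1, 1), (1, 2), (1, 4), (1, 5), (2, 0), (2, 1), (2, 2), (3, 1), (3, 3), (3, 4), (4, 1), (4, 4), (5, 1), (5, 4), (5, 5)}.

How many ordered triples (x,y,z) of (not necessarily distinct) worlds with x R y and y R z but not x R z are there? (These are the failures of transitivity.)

9

Enumerating: (0,2,1), (1,2,0), (2,1,4), (2,1,5), (3,1,2), (3,1,5), (4,1,2), (4,1,5), (5,1,2).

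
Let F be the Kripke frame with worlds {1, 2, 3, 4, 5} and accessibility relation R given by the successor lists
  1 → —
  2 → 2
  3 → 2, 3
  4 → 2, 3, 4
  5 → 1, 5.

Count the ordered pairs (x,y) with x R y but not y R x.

4

Enumerating: (3,2), (4,2), (4,3), (5,1).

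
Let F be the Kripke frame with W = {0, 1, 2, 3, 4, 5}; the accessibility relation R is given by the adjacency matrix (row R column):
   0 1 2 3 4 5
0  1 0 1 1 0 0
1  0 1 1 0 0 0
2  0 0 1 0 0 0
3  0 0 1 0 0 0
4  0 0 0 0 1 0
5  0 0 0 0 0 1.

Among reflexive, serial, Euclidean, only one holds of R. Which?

serial

Reflexive: no — 3 is not related to itself.
Serial: yes — every world has a successor (e.g. 0 R 0).
Euclidean: no — 0 R 2 and 0 R 3, but not 2 R 3.
Only serial holds.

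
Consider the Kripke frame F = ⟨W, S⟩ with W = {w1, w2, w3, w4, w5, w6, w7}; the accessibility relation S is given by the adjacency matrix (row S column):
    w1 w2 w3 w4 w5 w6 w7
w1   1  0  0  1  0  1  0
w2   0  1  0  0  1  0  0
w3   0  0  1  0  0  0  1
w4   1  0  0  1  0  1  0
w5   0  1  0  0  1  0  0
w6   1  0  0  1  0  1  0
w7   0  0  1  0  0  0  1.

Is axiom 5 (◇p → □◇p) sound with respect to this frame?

The schema 5 characterises exactly the Euclidean frames.
Euclidean: yes — any two successors of a common world are S-related.

Yes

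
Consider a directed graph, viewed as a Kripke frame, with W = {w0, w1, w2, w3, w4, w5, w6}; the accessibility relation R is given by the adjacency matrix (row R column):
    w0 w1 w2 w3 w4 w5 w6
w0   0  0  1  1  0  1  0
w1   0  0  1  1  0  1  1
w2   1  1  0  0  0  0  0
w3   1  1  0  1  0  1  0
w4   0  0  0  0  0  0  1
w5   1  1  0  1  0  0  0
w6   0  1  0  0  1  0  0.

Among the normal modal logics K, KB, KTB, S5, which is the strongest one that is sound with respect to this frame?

KB

Symmetric (axiom B): yes — every pair in R has its reverse in R.
Reflexive (axiom T): no — w0 is not related to itself.
Euclidean (axiom 5): no — w0 R w2 and w0 R w3, but not w2 R w3.
So F validates K, KB; KTB would additionally require R to be reflexive. The strongest is KB.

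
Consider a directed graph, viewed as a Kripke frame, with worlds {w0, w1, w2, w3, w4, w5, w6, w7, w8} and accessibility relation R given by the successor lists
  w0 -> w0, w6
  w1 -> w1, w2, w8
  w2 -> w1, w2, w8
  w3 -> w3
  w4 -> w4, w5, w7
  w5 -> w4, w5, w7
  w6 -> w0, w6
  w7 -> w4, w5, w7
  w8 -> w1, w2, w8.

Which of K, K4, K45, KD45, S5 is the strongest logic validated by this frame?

S5

Transitive (axiom 4): yes — every two-step R-path is closed by a direct edge.
Euclidean (axiom 5): yes — any two successors of a common world are R-related.
Serial (axiom D): yes — every world has a successor (e.g. w0 R w0).
Reflexive (axiom T): yes — every world is R-related to itself.
So F validates K, K4, K45, KD45, S5. The strongest is S5.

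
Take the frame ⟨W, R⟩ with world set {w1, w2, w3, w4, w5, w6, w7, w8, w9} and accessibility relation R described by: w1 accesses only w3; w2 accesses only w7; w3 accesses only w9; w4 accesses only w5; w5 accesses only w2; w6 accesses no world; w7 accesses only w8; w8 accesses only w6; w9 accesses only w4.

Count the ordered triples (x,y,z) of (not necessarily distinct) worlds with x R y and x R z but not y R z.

Enumerating: (w1,w3,w3), (w2,w7,w7), (w3,w9,w9), (w4,w5,w5), (w5,w2,w2), (w7,w8,w8), (w8,w6,w6), (w9,w4,w4).

8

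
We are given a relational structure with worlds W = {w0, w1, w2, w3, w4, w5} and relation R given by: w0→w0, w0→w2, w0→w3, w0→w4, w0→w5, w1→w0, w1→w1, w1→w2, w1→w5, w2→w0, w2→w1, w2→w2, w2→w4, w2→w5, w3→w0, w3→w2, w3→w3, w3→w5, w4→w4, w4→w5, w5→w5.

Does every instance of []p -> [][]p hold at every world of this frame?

No

By correspondence theory, 4 is valid on a frame iff R is transitive.
Transitive: no — w0 R w2 and w2 R w1, but not w0 R w1.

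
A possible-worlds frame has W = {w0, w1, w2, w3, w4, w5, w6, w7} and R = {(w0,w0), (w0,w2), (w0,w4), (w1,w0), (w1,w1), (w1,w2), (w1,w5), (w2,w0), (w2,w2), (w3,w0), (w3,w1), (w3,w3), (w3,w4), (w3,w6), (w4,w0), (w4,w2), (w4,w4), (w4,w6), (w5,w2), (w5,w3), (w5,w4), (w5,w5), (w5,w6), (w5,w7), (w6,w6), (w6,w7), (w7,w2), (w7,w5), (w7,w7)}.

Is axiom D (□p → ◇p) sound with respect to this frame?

Yes

Axiom D corresponds to the accessibility relation being serial.
Serial: yes — every world has a successor (e.g. w0 R w0).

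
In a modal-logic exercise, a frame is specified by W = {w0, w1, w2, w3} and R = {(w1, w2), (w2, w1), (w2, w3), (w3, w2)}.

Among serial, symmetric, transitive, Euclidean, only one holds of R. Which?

Serial: no — w0 has no R-successor.
Symmetric: yes — every pair in R has its reverse in R.
Transitive: no — w1 R w2 and w2 R w3, but not w1 R w3.
Euclidean: no — w2 R w1 and w2 R w3, but not w1 R w3.
Only symmetric holds.

symmetric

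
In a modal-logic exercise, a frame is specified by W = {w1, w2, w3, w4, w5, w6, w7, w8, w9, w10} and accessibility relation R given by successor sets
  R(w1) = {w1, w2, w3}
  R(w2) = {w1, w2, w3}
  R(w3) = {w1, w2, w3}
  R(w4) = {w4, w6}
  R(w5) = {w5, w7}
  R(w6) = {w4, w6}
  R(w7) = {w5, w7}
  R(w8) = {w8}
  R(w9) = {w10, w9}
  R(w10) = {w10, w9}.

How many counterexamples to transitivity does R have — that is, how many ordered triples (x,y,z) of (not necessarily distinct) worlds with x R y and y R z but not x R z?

R is transitive; there are no such tuples.

0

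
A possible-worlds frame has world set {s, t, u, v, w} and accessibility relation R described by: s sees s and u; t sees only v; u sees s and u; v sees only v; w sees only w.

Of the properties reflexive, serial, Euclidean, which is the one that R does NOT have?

Reflexive: no — t is not related to itself.
Serial: yes — every world has a successor (e.g. s R s).
Euclidean: yes — any two successors of a common world are R-related.
Only reflexive fails.

reflexive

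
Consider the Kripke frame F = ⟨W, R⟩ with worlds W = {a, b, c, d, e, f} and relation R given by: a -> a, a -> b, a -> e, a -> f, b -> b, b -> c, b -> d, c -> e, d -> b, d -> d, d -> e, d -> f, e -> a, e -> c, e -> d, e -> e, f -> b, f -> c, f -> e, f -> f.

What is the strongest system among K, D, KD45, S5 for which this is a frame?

D

Serial (axiom D): yes — every world has a successor (e.g. a R a).
Euclidean (axiom 5): no — a R b and a R e, but not b R e.
Transitive (axiom 4): no — a R b and b R c, but not a R c.
Reflexive (axiom T): no — c is not related to itself.
So F validates K, D; KD45 would additionally require R to be Euclidean and transitive. The strongest is D.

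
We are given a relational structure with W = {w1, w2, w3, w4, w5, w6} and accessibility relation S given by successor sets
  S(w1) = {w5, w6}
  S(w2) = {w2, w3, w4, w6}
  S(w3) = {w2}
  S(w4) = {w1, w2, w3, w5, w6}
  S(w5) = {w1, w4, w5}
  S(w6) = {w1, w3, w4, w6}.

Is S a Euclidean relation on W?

Euclidean: no — w1 S w5 and w1 S w6, but not w5 S w6.

No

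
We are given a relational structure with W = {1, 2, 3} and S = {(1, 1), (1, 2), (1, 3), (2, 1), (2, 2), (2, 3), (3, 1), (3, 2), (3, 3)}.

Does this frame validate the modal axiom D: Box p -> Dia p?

Yes

By correspondence theory, D is valid on a frame iff S is serial.
Serial: yes — every world has a successor (e.g. 1 S 1).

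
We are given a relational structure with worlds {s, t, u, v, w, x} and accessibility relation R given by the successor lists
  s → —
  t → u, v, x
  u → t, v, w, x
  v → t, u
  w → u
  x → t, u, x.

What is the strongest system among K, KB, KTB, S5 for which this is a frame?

KB

Symmetric (axiom B): yes — every pair in R has its reverse in R.
Reflexive (axiom T): no — s is not related to itself.
Euclidean (axiom 5): no — t R v and t R x, but not v R x.
So F validates K, KB; KTB would additionally require R to be reflexive. The strongest is KB.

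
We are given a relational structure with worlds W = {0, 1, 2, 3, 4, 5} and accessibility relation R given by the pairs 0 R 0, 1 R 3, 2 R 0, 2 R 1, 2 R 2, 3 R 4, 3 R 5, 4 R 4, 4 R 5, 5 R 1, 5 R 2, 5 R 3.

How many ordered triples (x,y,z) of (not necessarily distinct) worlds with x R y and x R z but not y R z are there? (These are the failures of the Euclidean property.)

Enumerating: (1,3,3), (2,0,1), (2,0,2), (2,1,0), (2,1,1), (2,1,2), (3,5,4), (3,5,5), (4,5,4), (4,5,5), (5,1,1), (5,1,2), (5,2,3), (5,3,1), (5,3,2), (5,3,3).

16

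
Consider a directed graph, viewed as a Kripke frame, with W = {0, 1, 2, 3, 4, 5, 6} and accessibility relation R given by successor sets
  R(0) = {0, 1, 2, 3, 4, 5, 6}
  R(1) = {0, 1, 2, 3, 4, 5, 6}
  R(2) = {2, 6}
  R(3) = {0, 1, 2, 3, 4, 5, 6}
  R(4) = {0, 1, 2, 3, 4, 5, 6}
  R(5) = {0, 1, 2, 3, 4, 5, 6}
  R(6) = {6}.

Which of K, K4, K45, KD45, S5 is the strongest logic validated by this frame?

K4

Transitive (axiom 4): yes — every two-step R-path is closed by a direct edge.
Euclidean (axiom 5): no — 0 R 2 and 0 R 1, but not 2 R 1.
Serial (axiom D): yes — every world has a successor (e.g. 0 R 0).
Reflexive (axiom T): yes — every world is R-related to itself.
So F validates K, K4; K45 would additionally require R to be Euclidean. The strongest is K4.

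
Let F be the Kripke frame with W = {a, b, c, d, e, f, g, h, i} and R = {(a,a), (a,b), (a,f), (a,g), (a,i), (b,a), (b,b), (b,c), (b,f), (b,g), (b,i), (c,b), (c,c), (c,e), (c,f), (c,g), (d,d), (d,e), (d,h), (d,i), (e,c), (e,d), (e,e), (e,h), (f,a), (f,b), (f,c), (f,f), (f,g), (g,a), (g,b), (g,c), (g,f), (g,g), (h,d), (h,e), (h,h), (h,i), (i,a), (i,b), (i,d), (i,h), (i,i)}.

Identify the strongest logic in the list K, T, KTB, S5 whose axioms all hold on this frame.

KTB

Reflexive (axiom T): yes — every world is R-related to itself.
Symmetric (axiom B): yes — every pair in R has its reverse in R.
Euclidean (axiom 5): no — a R f and a R i, but not f R i.
So F validates K, T, KTB; S5 would additionally require R to be Euclidean. The strongest is KTB.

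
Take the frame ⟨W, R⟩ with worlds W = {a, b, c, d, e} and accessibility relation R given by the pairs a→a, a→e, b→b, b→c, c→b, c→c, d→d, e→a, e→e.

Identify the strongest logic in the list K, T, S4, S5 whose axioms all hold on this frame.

S5

Reflexive (axiom T): yes — every world is R-related to itself.
Transitive (axiom 4): yes — every two-step R-path is closed by a direct edge.
Euclidean (axiom 5): yes — any two successors of a common world are R-related.
So F validates K, T, S4, S5. The strongest is S5.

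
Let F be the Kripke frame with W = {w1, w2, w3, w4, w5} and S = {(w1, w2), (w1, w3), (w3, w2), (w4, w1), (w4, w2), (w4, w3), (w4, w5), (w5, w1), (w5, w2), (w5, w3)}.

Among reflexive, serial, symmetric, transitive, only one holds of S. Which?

Reflexive: no — w1 is not related to itself.
Serial: no — w2 has no S-successor.
Symmetric: no — w1 S w2 but not w2 S w1.
Transitive: yes — every two-step S-path is closed by a direct edge.
Only transitive holds.

transitive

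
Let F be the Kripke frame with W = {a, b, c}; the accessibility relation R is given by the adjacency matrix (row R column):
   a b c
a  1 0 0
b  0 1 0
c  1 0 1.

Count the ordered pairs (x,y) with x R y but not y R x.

Enumerating: (c,a).

1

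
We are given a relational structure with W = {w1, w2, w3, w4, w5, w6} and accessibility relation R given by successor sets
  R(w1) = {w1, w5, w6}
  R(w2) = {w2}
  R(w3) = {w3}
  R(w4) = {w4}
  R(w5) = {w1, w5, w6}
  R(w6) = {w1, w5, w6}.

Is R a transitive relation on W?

Transitive: yes — every two-step R-path is closed by a direct edge.

Yes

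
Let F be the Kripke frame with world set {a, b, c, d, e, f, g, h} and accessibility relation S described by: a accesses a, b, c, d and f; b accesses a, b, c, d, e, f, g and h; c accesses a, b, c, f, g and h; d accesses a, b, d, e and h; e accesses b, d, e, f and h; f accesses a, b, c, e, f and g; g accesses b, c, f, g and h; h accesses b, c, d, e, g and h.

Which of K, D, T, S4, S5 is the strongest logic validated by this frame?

T

Serial (axiom D): yes — every world has a successor (e.g. a S a).
Reflexive (axiom T): yes — every world is S-related to itself.
Transitive (axiom 4): no — a S b and b S e, but not a S e.
Euclidean (axiom 5): no — a S c and a S d, but not c S d.
So F validates K, D, T; S4 would additionally require S to be transitive. The strongest is T.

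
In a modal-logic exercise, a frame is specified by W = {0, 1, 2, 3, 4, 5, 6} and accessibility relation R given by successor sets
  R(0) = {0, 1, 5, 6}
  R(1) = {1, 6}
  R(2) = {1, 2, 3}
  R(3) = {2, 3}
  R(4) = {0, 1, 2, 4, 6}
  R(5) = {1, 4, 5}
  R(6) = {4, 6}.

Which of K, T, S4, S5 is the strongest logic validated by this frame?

Reflexive (axiom T): yes — every world is R-related to itself.
Transitive (axiom 4): no — 0 R 5 and 5 R 4, but not 0 R 4.
Euclidean (axiom 5): no — 0 R 1 and 0 R 5, but not 1 R 5.
So F validates K, T; S4 would additionally require R to be transitive. The strongest is T.

T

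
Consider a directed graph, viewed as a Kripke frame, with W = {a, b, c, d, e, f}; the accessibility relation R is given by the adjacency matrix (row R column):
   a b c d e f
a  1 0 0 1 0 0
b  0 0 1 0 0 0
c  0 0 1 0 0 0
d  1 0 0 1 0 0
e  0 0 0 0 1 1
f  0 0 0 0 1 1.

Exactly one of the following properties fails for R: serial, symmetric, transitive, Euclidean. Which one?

symmetric

Serial: yes — every world has a successor (e.g. a R a).
Symmetric: no — b R c but not c R b.
Transitive: yes — every two-step R-path is closed by a direct edge.
Euclidean: yes — any two successors of a common world are R-related.
Only symmetric fails.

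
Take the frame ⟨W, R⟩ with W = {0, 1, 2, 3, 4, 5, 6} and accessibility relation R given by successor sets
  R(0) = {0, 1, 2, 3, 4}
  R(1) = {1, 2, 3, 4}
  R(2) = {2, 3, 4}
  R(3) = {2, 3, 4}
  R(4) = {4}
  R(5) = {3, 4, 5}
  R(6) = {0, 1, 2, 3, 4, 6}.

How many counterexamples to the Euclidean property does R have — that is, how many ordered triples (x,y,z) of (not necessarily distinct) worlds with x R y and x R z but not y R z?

35

Enumerating: (0,1,0), (0,2,0), (0,2,1), (0,3,0), (0,3,1), (0,4,0), (0,4,1), (0,4,2), (0,4,3), (1,2,1), (1,3,1), (1,4,1), … and 23 more.
Total: 35.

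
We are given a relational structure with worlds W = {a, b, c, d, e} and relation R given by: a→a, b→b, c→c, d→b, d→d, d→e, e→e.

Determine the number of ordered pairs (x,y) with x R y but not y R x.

2

Enumerating: (d,b), (d,e).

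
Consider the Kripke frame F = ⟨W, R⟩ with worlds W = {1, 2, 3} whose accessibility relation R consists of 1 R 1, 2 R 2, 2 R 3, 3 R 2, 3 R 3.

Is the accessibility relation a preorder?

Yes

Reflexive: yes — every world is R-related to itself.
Transitive: yes — every two-step R-path is closed by a direct edge.
So R is a preorder.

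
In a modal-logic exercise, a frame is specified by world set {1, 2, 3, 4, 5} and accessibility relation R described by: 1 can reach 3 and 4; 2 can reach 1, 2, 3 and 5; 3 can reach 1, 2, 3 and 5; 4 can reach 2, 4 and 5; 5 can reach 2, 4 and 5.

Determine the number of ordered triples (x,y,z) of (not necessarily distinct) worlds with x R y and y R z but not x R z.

13

Enumerating: (1,3,1), (1,3,2), (1,3,5), (1,4,2), (1,4,5), (2,1,4), (2,5,4), (3,1,4), (3,5,4), (4,2,1), (4,2,3), (5,2,1), (5,2,3).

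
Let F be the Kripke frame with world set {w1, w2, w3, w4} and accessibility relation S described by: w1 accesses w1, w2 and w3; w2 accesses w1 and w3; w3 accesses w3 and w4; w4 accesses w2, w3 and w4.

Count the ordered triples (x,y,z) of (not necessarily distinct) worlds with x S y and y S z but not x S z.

5

Enumerating: (w1,w3,w4), (w2,w1,w2), (w2,w3,w4), (w3,w4,w2), (w4,w2,w1).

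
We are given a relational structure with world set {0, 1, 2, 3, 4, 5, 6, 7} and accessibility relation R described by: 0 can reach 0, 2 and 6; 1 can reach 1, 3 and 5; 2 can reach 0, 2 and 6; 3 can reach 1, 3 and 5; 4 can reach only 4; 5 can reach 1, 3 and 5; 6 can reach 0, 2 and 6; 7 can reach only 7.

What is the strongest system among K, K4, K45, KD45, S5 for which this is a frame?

Transitive (axiom 4): yes — every two-step R-path is closed by a direct edge.
Euclidean (axiom 5): yes — any two successors of a common world are R-related.
Serial (axiom D): yes — every world has a successor (e.g. 0 R 0).
Reflexive (axiom T): yes — every world is R-related to itself.
So F validates K, K4, K45, KD45, S5. The strongest is S5.

S5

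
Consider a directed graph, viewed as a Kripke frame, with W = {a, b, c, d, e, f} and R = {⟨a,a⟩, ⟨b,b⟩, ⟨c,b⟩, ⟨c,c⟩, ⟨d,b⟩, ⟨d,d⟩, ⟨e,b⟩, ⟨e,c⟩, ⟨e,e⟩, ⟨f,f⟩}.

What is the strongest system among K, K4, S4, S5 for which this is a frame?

S4

Transitive (axiom 4): yes — every two-step R-path is closed by a direct edge.
Reflexive (axiom T): yes — every world is R-related to itself.
Euclidean (axiom 5): no — e R b and e R c, but not b R c.
So F validates K, K4, S4; S5 would additionally require R to be Euclidean. The strongest is S4.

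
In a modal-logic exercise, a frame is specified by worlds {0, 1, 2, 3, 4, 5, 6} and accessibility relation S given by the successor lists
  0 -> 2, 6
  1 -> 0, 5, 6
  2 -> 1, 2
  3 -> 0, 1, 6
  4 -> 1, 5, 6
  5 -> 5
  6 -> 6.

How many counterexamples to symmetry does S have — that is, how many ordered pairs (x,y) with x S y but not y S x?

12

Enumerating: (0,2), (0,6), (1,0), (1,5), (1,6), (2,1), (3,0), (3,1), (3,6), (4,1), (4,5), (4,6).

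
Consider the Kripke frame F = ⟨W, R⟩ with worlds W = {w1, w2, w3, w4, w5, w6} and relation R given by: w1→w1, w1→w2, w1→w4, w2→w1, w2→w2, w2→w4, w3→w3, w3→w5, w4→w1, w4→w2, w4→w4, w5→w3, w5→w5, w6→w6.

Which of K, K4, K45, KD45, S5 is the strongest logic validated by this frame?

Transitive (axiom 4): yes — every two-step R-path is closed by a direct edge.
Euclidean (axiom 5): yes — any two successors of a common world are R-related.
Serial (axiom D): yes — every world has a successor (e.g. w1 R w1).
Reflexive (axiom T): yes — every world is R-related to itself.
So F validates K, K4, K45, KD45, S5. The strongest is S5.

S5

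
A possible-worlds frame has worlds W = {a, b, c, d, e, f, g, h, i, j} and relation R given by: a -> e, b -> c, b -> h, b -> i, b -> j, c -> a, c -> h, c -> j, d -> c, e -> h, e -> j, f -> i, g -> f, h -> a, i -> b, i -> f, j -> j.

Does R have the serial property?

Yes

Serial: yes — every world has a successor (e.g. a R e).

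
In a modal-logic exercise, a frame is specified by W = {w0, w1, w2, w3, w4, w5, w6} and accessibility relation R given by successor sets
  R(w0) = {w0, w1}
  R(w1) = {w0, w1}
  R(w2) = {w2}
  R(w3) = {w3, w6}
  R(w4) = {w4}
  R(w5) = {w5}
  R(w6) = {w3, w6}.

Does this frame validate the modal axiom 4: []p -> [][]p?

By correspondence theory, 4 is valid on a frame iff R is transitive.
Transitive: yes — every two-step R-path is closed by a direct edge.

Yes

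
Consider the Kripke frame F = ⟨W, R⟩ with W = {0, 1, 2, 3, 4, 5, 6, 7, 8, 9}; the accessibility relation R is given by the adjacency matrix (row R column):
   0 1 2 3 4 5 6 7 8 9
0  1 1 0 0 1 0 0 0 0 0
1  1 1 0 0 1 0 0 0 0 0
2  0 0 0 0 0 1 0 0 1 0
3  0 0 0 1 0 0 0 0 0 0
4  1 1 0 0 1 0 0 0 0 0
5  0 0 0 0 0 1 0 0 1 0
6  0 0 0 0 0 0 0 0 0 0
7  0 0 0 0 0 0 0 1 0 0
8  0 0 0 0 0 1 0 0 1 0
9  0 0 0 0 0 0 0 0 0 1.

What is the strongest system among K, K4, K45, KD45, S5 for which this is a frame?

K45

Transitive (axiom 4): yes — every two-step R-path is closed by a direct edge.
Euclidean (axiom 5): yes — any two successors of a common world are R-related.
Serial (axiom D): no — 6 has no R-successor.
Reflexive (axiom T): no — 2 is not related to itself.
So F validates K, K4, K45; KD45 would additionally require R to be serial. The strongest is K45.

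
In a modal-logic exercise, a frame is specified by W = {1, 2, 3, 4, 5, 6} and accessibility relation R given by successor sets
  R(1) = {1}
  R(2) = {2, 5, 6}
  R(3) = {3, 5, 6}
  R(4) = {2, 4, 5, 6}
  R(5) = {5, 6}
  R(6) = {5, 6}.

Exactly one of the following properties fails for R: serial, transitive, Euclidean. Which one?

Euclidean

Serial: yes — every world has a successor (e.g. 1 R 1).
Transitive: yes — every two-step R-path is closed by a direct edge.
Euclidean: no — 4 R 5 and 4 R 2, but not 5 R 2.
Only Euclidean fails.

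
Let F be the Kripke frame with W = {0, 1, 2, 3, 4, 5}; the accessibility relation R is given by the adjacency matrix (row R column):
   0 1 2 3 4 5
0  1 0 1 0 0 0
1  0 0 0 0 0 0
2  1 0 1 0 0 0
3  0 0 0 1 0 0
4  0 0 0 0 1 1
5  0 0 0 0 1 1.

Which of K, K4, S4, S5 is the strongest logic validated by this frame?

Transitive (axiom 4): yes — every two-step R-path is closed by a direct edge.
Reflexive (axiom T): no — 1 is not related to itself.
Euclidean (axiom 5): yes — any two successors of a common world are R-related.
So F validates K, K4; S4 would additionally require R to be reflexive. The strongest is K4.

K4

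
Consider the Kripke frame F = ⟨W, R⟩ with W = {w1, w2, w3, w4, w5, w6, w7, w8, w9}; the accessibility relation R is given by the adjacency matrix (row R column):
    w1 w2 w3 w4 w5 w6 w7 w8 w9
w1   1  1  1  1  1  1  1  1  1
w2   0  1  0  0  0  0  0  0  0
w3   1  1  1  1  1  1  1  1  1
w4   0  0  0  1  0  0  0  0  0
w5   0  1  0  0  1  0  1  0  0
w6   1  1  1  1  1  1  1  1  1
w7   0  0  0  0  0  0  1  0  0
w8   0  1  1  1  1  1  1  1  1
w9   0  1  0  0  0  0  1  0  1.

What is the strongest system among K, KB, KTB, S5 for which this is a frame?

Symmetric (axiom B): no — w1 R w2 but not w2 R w1.
Reflexive (axiom T): yes — every world is R-related to itself.
Euclidean (axiom 5): no — w1 R w2 and w1 R w3, but not w2 R w3.
So F validates K; KB would additionally require R to be symmetric. The strongest is K.

K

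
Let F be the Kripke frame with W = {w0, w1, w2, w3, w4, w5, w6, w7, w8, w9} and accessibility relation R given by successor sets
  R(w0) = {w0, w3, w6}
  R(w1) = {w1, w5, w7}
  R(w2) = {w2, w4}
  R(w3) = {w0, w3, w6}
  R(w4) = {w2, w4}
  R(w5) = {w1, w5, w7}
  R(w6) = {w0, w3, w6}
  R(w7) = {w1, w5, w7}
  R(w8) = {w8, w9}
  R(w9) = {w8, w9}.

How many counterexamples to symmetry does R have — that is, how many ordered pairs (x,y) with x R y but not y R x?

R is symmetric; there are no such tuples.

0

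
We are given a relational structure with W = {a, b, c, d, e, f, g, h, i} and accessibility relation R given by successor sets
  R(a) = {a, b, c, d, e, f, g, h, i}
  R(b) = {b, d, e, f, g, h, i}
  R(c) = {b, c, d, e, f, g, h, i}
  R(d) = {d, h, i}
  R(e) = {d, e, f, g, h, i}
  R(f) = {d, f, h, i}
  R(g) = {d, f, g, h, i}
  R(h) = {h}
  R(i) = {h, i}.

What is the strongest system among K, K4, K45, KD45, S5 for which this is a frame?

Transitive (axiom 4): yes — every two-step R-path is closed by a direct edge.
Euclidean (axiom 5): no — a R b and a R c, but not b R c.
Serial (axiom D): yes — every world has a successor (e.g. a R a).
Reflexive (axiom T): yes — every world is R-related to itself.
So F validates K, K4; K45 would additionally require R to be Euclidean. The strongest is K4.

K4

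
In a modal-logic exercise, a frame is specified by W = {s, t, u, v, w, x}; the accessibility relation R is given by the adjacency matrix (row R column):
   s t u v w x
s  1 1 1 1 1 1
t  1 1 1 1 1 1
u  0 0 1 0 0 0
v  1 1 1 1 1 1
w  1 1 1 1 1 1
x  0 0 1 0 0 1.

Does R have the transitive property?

Yes

Transitive: yes — every two-step R-path is closed by a direct edge.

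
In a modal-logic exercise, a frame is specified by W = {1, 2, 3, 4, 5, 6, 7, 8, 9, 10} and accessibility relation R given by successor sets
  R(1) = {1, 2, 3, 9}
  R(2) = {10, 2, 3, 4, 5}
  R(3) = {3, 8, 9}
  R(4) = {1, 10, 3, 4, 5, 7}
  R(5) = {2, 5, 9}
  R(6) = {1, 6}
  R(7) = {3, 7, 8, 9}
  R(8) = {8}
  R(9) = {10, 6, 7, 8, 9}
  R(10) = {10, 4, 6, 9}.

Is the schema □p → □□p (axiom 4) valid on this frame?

No

By correspondence theory, 4 is valid on a frame iff R is transitive.
Transitive: no — 1 R 2 and 2 R 10, but not 1 R 10.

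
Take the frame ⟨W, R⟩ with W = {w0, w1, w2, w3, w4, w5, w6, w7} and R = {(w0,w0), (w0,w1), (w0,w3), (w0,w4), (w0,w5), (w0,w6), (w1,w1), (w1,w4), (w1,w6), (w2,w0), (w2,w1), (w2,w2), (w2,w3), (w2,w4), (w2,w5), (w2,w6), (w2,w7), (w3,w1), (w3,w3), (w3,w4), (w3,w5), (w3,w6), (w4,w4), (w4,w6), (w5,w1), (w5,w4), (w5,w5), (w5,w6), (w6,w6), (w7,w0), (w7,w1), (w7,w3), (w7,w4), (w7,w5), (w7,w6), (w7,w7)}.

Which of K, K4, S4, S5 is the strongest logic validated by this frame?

S4

Transitive (axiom 4): yes — every two-step R-path is closed by a direct edge.
Reflexive (axiom T): yes — every world is R-related to itself.
Euclidean (axiom 5): no — w0 R w1 and w0 R w3, but not w1 R w3.
So F validates K, K4, S4; S5 would additionally require R to be Euclidean. The strongest is S4.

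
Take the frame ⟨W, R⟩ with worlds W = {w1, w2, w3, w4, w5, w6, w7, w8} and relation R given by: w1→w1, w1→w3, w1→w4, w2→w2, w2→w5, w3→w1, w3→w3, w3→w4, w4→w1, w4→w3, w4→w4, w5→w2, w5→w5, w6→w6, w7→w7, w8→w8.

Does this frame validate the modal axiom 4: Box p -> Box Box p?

Yes

Axiom 4 corresponds to the accessibility relation being transitive.
Transitive: yes — every two-step R-path is closed by a direct edge.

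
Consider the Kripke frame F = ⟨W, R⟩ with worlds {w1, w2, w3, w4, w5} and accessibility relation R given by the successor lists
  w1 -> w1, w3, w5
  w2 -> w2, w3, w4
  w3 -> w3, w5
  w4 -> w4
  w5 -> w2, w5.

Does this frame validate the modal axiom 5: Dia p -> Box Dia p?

The schema 5 characterises exactly the Euclidean frames.
Euclidean: no — w1 R w5 and w1 R w3, but not w5 R w3.

No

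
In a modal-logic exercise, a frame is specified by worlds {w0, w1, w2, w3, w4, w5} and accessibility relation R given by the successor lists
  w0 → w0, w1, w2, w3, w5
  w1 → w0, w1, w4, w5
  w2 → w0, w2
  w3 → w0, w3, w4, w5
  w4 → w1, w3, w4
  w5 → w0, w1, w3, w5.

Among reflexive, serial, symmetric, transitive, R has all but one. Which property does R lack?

transitive

Reflexive: yes — every world is R-related to itself.
Serial: yes — every world has a successor (e.g. w0 R w0).
Symmetric: yes — every pair in R has its reverse in R.
Transitive: no — w0 R w1 and w1 R w4, but not w0 R w4.
Only transitive fails.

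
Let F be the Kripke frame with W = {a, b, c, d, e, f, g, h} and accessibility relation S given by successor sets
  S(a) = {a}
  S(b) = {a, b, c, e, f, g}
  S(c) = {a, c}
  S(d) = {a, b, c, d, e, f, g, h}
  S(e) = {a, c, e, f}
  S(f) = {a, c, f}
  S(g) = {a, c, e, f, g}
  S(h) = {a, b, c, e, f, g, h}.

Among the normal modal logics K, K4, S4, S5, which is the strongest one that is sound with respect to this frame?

S4

Transitive (axiom 4): yes — every two-step S-path is closed by a direct edge.
Reflexive (axiom T): yes — every world is S-related to itself.
Euclidean (axiom 5): no — b S a and b S c, but not a S c.
So F validates K, K4, S4; S5 would additionally require S to be Euclidean. The strongest is S4.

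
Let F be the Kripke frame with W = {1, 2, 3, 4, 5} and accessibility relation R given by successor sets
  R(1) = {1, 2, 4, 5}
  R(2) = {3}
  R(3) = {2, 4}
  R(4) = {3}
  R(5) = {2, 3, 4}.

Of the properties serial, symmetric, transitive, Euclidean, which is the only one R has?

serial

Serial: yes — every world has a successor (e.g. 1 R 1).
Symmetric: no — 1 R 2 but not 2 R 1.
Transitive: no — 1 R 2 and 2 R 3, but not 1 R 3.
Euclidean: no — 1 R 2 and 1 R 4, but not 2 R 4.
Only serial holds.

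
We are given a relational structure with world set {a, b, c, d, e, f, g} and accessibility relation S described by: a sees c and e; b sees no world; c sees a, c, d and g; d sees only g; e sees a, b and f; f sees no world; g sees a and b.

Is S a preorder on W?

No

Reflexive: no — a is not related to itself.
Transitive: no — a S c and c S d, but not a S d.
So S is not a preorder.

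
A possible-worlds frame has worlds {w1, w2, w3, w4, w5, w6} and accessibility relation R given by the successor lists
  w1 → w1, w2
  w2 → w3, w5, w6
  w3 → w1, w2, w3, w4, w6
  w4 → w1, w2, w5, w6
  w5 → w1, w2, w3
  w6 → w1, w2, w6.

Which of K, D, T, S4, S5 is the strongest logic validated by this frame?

D

Serial (axiom D): yes — every world has a successor (e.g. w1 R w1).
Reflexive (axiom T): no — w2 is not related to itself.
Transitive (axiom 4): no — w1 R w2 and w2 R w3, but not w1 R w3.
Euclidean (axiom 5): no — w2 R w3 and w2 R w5, but not w3 R w5.
So F validates K, D; T would additionally require R to be reflexive. The strongest is D.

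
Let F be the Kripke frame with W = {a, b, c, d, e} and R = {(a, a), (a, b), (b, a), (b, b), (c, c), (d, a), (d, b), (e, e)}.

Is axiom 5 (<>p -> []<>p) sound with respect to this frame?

Yes

Axiom 5 corresponds to the accessibility relation being Euclidean.
Euclidean: yes — any two successors of a common world are R-related.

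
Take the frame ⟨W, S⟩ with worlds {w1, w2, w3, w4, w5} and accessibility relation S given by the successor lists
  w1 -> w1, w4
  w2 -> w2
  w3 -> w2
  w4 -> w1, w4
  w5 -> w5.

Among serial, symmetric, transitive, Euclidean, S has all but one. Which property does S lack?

Serial: yes — every world has a successor (e.g. w1 S w1).
Symmetric: no — w3 S w2 but not w2 S w3.
Transitive: yes — every two-step S-path is closed by a direct edge.
Euclidean: yes — any two successors of a common world are S-related.
Only symmetric fails.

symmetric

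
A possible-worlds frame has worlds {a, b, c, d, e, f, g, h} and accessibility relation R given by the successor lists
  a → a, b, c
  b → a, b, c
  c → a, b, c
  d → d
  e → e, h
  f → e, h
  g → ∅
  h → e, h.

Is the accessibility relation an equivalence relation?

No

Reflexive: no — f is not related to itself.
Symmetric: no — f R e but not e R f.
Transitive: yes — every two-step R-path is closed by a direct edge.
So R is not an equivalence relation.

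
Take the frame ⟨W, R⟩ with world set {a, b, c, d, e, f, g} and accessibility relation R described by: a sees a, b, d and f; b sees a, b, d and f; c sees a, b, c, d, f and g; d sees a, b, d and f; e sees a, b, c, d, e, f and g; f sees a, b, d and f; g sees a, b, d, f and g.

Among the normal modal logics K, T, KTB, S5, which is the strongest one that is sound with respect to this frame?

Reflexive (axiom T): yes — every world is R-related to itself.
Symmetric (axiom B): no — c R a but not a R c.
Euclidean (axiom 5): no — c R a and c R g, but not a R g.
So F validates K, T; KTB would additionally require R to be symmetric. The strongest is T.

T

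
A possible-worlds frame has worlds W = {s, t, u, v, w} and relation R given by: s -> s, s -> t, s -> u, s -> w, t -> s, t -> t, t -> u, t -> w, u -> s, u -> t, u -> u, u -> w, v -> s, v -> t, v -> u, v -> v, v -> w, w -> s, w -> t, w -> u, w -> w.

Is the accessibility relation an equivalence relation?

No

Reflexive: yes — every world is R-related to itself.
Symmetric: no — v R s but not s R v.
Transitive: yes — every two-step R-path is closed by a direct edge.
So R is not an equivalence relation.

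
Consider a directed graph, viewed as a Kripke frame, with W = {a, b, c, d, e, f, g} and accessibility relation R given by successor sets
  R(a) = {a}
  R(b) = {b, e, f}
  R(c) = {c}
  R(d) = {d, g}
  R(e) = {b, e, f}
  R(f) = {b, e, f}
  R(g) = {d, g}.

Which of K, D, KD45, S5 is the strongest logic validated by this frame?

Serial (axiom D): yes — every world has a successor (e.g. a R a).
Euclidean (axiom 5): yes — any two successors of a common world are R-related.
Transitive (axiom 4): yes — every two-step R-path is closed by a direct edge.
Reflexive (axiom T): yes — every world is R-related to itself.
So F validates K, D, KD45, S5. The strongest is S5.

S5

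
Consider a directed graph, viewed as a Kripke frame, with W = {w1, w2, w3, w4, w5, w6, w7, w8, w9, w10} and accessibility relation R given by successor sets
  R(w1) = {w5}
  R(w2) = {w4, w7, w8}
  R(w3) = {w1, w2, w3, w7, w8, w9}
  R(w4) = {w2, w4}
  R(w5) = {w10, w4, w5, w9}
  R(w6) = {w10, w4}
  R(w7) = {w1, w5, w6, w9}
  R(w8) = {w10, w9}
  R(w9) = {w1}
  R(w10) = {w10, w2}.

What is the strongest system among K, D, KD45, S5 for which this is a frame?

Serial (axiom D): yes — every world has a successor (e.g. w1 R w5).
Euclidean (axiom 5): no — w2 R w4 and w2 R w7, but not w4 R w7.
Transitive (axiom 4): no — w1 R w5 and w5 R w10, but not w1 R w10.
Reflexive (axiom T): no — w1 is not related to itself.
So F validates K, D; KD45 would additionally require R to be Euclidean and transitive. The strongest is D.

D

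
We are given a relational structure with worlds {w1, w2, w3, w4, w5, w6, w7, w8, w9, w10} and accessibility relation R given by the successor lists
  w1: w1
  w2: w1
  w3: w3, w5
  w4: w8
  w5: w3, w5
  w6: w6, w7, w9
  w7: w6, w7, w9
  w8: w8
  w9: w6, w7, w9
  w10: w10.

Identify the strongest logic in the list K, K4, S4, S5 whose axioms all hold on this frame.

Transitive (axiom 4): yes — every two-step R-path is closed by a direct edge.
Reflexive (axiom T): no — w2 is not related to itself.
Euclidean (axiom 5): yes — any two successors of a common world are R-related.
So F validates K, K4; S4 would additionally require R to be reflexive. The strongest is K4.

K4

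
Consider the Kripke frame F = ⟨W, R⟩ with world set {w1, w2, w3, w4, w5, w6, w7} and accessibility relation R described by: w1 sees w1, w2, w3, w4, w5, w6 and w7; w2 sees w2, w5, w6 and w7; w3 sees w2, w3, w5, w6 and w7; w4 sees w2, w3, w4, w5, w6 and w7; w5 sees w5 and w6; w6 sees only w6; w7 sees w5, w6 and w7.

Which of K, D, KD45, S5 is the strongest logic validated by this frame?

D

Serial (axiom D): yes — every world has a successor (e.g. w1 R w1).
Euclidean (axiom 5): no — w1 R w2 and w1 R w3, but not w2 R w3.
Transitive (axiom 4): yes — every two-step R-path is closed by a direct edge.
Reflexive (axiom T): yes — every world is R-related to itself.
So F validates K, D; KD45 would additionally require R to be Euclidean. The strongest is D.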